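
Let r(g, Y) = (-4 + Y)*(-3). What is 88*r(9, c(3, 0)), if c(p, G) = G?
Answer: 1056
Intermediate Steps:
r(g, Y) = 12 - 3*Y
88*r(9, c(3, 0)) = 88*(12 - 3*0) = 88*(12 + 0) = 88*12 = 1056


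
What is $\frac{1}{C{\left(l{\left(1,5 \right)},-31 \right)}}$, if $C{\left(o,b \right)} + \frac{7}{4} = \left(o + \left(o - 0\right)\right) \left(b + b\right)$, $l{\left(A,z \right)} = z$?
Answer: $- \frac{4}{2487} \approx -0.0016084$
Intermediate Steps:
$C{\left(o,b \right)} = - \frac{7}{4} + 4 b o$ ($C{\left(o,b \right)} = - \frac{7}{4} + \left(o + \left(o - 0\right)\right) \left(b + b\right) = - \frac{7}{4} + \left(o + \left(o + 0\right)\right) 2 b = - \frac{7}{4} + \left(o + o\right) 2 b = - \frac{7}{4} + 2 o 2 b = - \frac{7}{4} + 4 b o$)
$\frac{1}{C{\left(l{\left(1,5 \right)},-31 \right)}} = \frac{1}{- \frac{7}{4} + 4 \left(-31\right) 5} = \frac{1}{- \frac{7}{4} - 620} = \frac{1}{- \frac{2487}{4}} = - \frac{4}{2487}$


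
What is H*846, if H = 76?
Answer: 64296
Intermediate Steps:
H*846 = 76*846 = 64296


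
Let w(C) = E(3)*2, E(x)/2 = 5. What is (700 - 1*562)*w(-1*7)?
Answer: 2760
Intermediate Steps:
E(x) = 10 (E(x) = 2*5 = 10)
w(C) = 20 (w(C) = 10*2 = 20)
(700 - 1*562)*w(-1*7) = (700 - 1*562)*20 = (700 - 562)*20 = 138*20 = 2760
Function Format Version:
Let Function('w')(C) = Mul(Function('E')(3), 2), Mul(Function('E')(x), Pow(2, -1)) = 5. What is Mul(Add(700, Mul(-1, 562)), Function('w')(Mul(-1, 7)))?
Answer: 2760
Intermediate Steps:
Function('E')(x) = 10 (Function('E')(x) = Mul(2, 5) = 10)
Function('w')(C) = 20 (Function('w')(C) = Mul(10, 2) = 20)
Mul(Add(700, Mul(-1, 562)), Function('w')(Mul(-1, 7))) = Mul(Add(700, Mul(-1, 562)), 20) = Mul(Add(700, -562), 20) = Mul(138, 20) = 2760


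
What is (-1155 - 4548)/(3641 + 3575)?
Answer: -5703/7216 ≈ -0.79033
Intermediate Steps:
(-1155 - 4548)/(3641 + 3575) = -5703/7216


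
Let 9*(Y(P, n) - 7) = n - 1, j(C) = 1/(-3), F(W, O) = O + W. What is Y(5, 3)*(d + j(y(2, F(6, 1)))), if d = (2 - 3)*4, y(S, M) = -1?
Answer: -845/27 ≈ -31.296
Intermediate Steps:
j(C) = -⅓
Y(P, n) = 62/9 + n/9 (Y(P, n) = 7 + (n - 1)/9 = 7 + (-1 + n)/9 = 7 + (-⅑ + n/9) = 62/9 + n/9)
d = -4 (d = -1*4 = -4)
Y(5, 3)*(d + j(y(2, F(6, 1)))) = (62/9 + (⅑)*3)*(-4 - ⅓) = (62/9 + ⅓)*(-13/3) = (65/9)*(-13/3) = -845/27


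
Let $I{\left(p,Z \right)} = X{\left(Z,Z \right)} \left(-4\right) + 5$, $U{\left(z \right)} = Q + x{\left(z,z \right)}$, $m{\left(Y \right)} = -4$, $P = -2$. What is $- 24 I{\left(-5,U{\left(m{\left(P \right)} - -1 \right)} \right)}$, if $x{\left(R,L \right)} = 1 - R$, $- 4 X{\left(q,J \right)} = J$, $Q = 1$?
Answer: $-240$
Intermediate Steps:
$X{\left(q,J \right)} = - \frac{J}{4}$
$U{\left(z \right)} = 2 - z$ ($U{\left(z \right)} = 1 - \left(-1 + z\right) = 2 - z$)
$I{\left(p,Z \right)} = 5 + Z$ ($I{\left(p,Z \right)} = - \frac{Z}{4} \left(-4\right) + 5 = Z + 5 = 5 + Z$)
$- 24 I{\left(-5,U{\left(m{\left(P \right)} - -1 \right)} \right)} = - 24 \left(5 + \left(2 - \left(-4 - -1\right)\right)\right) = - 24 \left(5 + \left(2 - \left(-4 + 1\right)\right)\right) = - 24 \left(5 + \left(2 - -3\right)\right) = - 24 \left(5 + \left(2 + 3\right)\right) = - 24 \left(5 + 5\right) = \left(-24\right) 10 = -240$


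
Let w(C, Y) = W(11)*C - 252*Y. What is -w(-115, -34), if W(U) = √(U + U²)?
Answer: -8568 + 230*√33 ≈ -7246.8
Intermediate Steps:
w(C, Y) = -252*Y + 2*C*√33 (w(C, Y) = √(11*(1 + 11))*C - 252*Y = √(11*12)*C - 252*Y = √132*C - 252*Y = (2*√33)*C - 252*Y = 2*C*√33 - 252*Y = -252*Y + 2*C*√33)
-w(-115, -34) = -(-252*(-34) + 2*(-115)*√33) = -(8568 - 230*√33) = -8568 + 230*√33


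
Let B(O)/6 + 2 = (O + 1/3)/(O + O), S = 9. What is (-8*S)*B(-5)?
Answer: 3312/5 ≈ 662.40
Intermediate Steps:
B(O) = -12 + 3*(⅓ + O)/O (B(O) = -12 + 6*((O + 1/3)/(O + O)) = -12 + 6*((O + ⅓)/((2*O))) = -12 + 6*((⅓ + O)*(1/(2*O))) = -12 + 6*((⅓ + O)/(2*O)) = -12 + 3*(⅓ + O)/O)
(-8*S)*B(-5) = (-8*9)*(-9 + 1/(-5)) = -72*(-9 - ⅕) = -72*(-46/5) = 3312/5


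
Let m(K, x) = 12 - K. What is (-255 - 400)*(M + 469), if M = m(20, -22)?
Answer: -301955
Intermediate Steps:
M = -8 (M = 12 - 1*20 = 12 - 20 = -8)
(-255 - 400)*(M + 469) = (-255 - 400)*(-8 + 469) = -655*461 = -301955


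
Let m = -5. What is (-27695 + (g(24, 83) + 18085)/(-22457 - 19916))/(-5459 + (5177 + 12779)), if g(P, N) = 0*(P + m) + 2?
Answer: -1173538322/529535381 ≈ -2.2162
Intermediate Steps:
g(P, N) = 2 (g(P, N) = 0*(P - 5) + 2 = 0*(-5 + P) + 2 = 0 + 2 = 2)
(-27695 + (g(24, 83) + 18085)/(-22457 - 19916))/(-5459 + (5177 + 12779)) = (-27695 + (2 + 18085)/(-22457 - 19916))/(-5459 + (5177 + 12779)) = (-27695 + 18087/(-42373))/(-5459 + 17956) = (-27695 + 18087*(-1/42373))/12497 = (-27695 - 18087/42373)*(1/12497) = -1173538322/42373*1/12497 = -1173538322/529535381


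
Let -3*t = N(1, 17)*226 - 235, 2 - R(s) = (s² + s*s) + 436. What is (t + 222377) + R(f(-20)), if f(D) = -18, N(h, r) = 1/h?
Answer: 221298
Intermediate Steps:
R(s) = -434 - 2*s² (R(s) = 2 - ((s² + s*s) + 436) = 2 - ((s² + s²) + 436) = 2 - (2*s² + 436) = 2 - (436 + 2*s²) = 2 + (-436 - 2*s²) = -434 - 2*s²)
t = 3 (t = -(226/1 - 235)/3 = -(1*226 - 235)/3 = -(226 - 235)/3 = -⅓*(-9) = 3)
(t + 222377) + R(f(-20)) = (3 + 222377) + (-434 - 2*(-18)²) = 222380 + (-434 - 2*324) = 222380 + (-434 - 648) = 222380 - 1082 = 221298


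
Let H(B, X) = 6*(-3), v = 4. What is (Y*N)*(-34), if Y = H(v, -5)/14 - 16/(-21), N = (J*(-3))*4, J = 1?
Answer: -1496/7 ≈ -213.71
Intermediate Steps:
N = -12 (N = (1*(-3))*4 = -3*4 = -12)
H(B, X) = -18
Y = -11/21 (Y = -18/14 - 16/(-21) = -18*1/14 - 16*(-1/21) = -9/7 + 16/21 = -11/21 ≈ -0.52381)
(Y*N)*(-34) = -11/21*(-12)*(-34) = (44/7)*(-34) = -1496/7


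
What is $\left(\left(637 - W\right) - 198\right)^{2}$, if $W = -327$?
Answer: $586756$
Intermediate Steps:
$\left(\left(637 - W\right) - 198\right)^{2} = \left(\left(637 - -327\right) - 198\right)^{2} = \left(\left(637 + 327\right) - 198\right)^{2} = \left(964 - 198\right)^{2} = 766^{2} = 586756$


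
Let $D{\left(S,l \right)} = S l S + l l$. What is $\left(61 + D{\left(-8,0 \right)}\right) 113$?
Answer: $6893$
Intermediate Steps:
$D{\left(S,l \right)} = l^{2} + l S^{2}$ ($D{\left(S,l \right)} = l S^{2} + l^{2} = l^{2} + l S^{2}$)
$\left(61 + D{\left(-8,0 \right)}\right) 113 = \left(61 + 0 \left(0 + \left(-8\right)^{2}\right)\right) 113 = \left(61 + 0 \left(0 + 64\right)\right) 113 = \left(61 + 0 \cdot 64\right) 113 = \left(61 + 0\right) 113 = 61 \cdot 113 = 6893$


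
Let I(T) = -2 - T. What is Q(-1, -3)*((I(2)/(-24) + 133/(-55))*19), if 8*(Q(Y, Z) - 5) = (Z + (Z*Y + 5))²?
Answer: -183521/528 ≈ -347.58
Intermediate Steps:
Q(Y, Z) = 5 + (5 + Z + Y*Z)²/8 (Q(Y, Z) = 5 + (Z + (Z*Y + 5))²/8 = 5 + (Z + (Y*Z + 5))²/8 = 5 + (Z + (5 + Y*Z))²/8 = 5 + (5 + Z + Y*Z)²/8)
Q(-1, -3)*((I(2)/(-24) + 133/(-55))*19) = (5 + (5 - 3 - 1*(-3))²/8)*(((-2 - 1*2)/(-24) + 133/(-55))*19) = (5 + (5 - 3 + 3)²/8)*(((-2 - 2)*(-1/24) + 133*(-1/55))*19) = (5 + (⅛)*5²)*((-4*(-1/24) - 133/55)*19) = (5 + (⅛)*25)*((⅙ - 133/55)*19) = (5 + 25/8)*(-743/330*19) = (65/8)*(-14117/330) = -183521/528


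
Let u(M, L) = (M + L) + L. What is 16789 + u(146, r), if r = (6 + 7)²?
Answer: 17273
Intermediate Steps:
r = 169 (r = 13² = 169)
u(M, L) = M + 2*L (u(M, L) = (L + M) + L = M + 2*L)
16789 + u(146, r) = 16789 + (146 + 2*169) = 16789 + (146 + 338) = 16789 + 484 = 17273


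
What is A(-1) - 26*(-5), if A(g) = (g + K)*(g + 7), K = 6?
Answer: 160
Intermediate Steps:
A(g) = (6 + g)*(7 + g) (A(g) = (g + 6)*(g + 7) = (6 + g)*(7 + g))
A(-1) - 26*(-5) = (42 + (-1)² + 13*(-1)) - 26*(-5) = (42 + 1 - 13) + 130 = 30 + 130 = 160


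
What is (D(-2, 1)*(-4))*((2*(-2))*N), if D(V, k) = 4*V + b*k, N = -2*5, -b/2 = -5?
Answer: -320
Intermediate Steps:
b = 10 (b = -2*(-5) = 10)
N = -10
D(V, k) = 4*V + 10*k
(D(-2, 1)*(-4))*((2*(-2))*N) = ((4*(-2) + 10*1)*(-4))*((2*(-2))*(-10)) = ((-8 + 10)*(-4))*(-4*(-10)) = (2*(-4))*40 = -8*40 = -320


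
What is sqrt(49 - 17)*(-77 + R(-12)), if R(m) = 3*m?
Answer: -452*sqrt(2) ≈ -639.22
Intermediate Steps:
sqrt(49 - 17)*(-77 + R(-12)) = sqrt(49 - 17)*(-77 + 3*(-12)) = sqrt(32)*(-77 - 36) = (4*sqrt(2))*(-113) = -452*sqrt(2)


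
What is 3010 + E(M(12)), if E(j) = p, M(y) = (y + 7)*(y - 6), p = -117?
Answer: 2893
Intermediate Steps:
M(y) = (-6 + y)*(7 + y) (M(y) = (7 + y)*(-6 + y) = (-6 + y)*(7 + y))
E(j) = -117
3010 + E(M(12)) = 3010 - 117 = 2893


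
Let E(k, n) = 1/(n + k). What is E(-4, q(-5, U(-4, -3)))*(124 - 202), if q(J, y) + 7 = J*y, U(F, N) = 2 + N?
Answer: 13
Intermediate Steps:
q(J, y) = -7 + J*y
E(k, n) = 1/(k + n)
E(-4, q(-5, U(-4, -3)))*(124 - 202) = (124 - 202)/(-4 + (-7 - 5*(2 - 3))) = -78/(-4 + (-7 - 5*(-1))) = -78/(-4 + (-7 + 5)) = -78/(-4 - 2) = -78/(-6) = -⅙*(-78) = 13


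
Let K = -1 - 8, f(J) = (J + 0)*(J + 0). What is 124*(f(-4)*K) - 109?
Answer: -17965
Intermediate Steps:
f(J) = J² (f(J) = J*J = J²)
K = -9
124*(f(-4)*K) - 109 = 124*((-4)²*(-9)) - 109 = 124*(16*(-9)) - 109 = 124*(-144) - 109 = -17856 - 109 = -17965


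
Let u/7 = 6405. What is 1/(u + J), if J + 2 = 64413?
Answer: 1/109246 ≈ 9.1536e-6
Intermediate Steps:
u = 44835 (u = 7*6405 = 44835)
J = 64411 (J = -2 + 64413 = 64411)
1/(u + J) = 1/(44835 + 64411) = 1/109246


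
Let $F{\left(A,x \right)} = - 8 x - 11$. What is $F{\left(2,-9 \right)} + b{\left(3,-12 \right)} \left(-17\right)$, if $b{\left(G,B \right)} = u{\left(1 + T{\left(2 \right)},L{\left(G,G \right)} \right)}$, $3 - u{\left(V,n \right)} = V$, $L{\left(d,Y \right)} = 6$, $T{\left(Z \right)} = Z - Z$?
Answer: $27$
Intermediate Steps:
$T{\left(Z \right)} = 0$
$u{\left(V,n \right)} = 3 - V$
$b{\left(G,B \right)} = 2$ ($b{\left(G,B \right)} = 3 - \left(1 + 0\right) = 3 - 1 = 2$)
$F{\left(A,x \right)} = -11 - 8 x$
$F{\left(2,-9 \right)} + b{\left(3,-12 \right)} \left(-17\right) = \left(-11 - -72\right) + 2 \left(-17\right) = \left(-11 + 72\right) - 34 = 61 - 34 = 27$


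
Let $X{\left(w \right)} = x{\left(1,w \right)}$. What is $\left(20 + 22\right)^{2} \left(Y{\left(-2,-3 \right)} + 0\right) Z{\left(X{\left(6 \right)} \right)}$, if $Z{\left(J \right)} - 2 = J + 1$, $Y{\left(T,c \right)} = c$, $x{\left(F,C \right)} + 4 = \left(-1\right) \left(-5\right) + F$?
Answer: $-26460$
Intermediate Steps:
$x{\left(F,C \right)} = 1 + F$ ($x{\left(F,C \right)} = -4 + \left(\left(-1\right) \left(-5\right) + F\right) = -4 + \left(5 + F\right) = 1 + F$)
$X{\left(w \right)} = 2$ ($X{\left(w \right)} = 1 + 1 = 2$)
$Z{\left(J \right)} = 3 + J$ ($Z{\left(J \right)} = 2 + \left(J + 1\right) = 2 + \left(1 + J\right) = 3 + J$)
$\left(20 + 22\right)^{2} \left(Y{\left(-2,-3 \right)} + 0\right) Z{\left(X{\left(6 \right)} \right)} = \left(20 + 22\right)^{2} \left(-3 + 0\right) \left(3 + 2\right) = 42^{2} \left(\left(-3\right) 5\right) = 1764 \left(-15\right) = -26460$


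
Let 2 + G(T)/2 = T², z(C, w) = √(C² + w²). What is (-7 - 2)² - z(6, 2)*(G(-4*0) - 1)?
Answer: 81 + 10*√10 ≈ 112.62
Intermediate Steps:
G(T) = -4 + 2*T²
(-7 - 2)² - z(6, 2)*(G(-4*0) - 1) = (-7 - 2)² - √(6² + 2²)*((-4 + 2*(-4*0)²) - 1) = (-9)² - √(36 + 4)*((-4 + 2*0²) - 1) = 81 - √40*((-4 + 2*0) - 1) = 81 - 2*√10*((-4 + 0) - 1) = 81 - 2*√10*(-4 - 1) = 81 - 2*√10*(-5) = 81 - (-10)*√10 = 81 + 10*√10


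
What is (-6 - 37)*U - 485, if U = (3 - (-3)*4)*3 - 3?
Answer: -2291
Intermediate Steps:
U = 42 (U = (3 - 1*(-12))*3 - 3 = (3 + 12)*3 - 3 = 15*3 - 3 = 45 - 3 = 42)
(-6 - 37)*U - 485 = (-6 - 37)*42 - 485 = -43*42 - 485 = -1806 - 485 = -2291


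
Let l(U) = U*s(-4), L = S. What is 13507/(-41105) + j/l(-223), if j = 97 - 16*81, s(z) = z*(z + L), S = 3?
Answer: 37236651/36665660 ≈ 1.0156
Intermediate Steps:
L = 3
s(z) = z*(3 + z) (s(z) = z*(z + 3) = z*(3 + z))
j = -1199 (j = 97 - 1296 = -1199)
l(U) = 4*U (l(U) = U*(-4*(3 - 4)) = U*(-4*(-1)) = U*4 = 4*U)
13507/(-41105) + j/l(-223) = 13507/(-41105) - 1199/(4*(-223)) = 13507*(-1/41105) - 1199/(-892) = -13507/41105 - 1199*(-1/892) = -13507/41105 + 1199/892 = 37236651/36665660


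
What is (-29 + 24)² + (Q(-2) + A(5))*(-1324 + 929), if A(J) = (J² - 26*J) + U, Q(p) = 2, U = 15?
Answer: 34785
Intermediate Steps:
A(J) = 15 + J² - 26*J (A(J) = (J² - 26*J) + 15 = 15 + J² - 26*J)
(-29 + 24)² + (Q(-2) + A(5))*(-1324 + 929) = (-29 + 24)² + (2 + (15 + 5² - 26*5))*(-1324 + 929) = (-5)² + (2 + (15 + 25 - 130))*(-395) = 25 + (2 - 90)*(-395) = 25 - 88*(-395) = 25 + 34760 = 34785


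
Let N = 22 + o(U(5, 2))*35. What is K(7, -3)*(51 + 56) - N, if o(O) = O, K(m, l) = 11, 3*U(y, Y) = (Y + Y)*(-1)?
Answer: 3605/3 ≈ 1201.7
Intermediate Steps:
U(y, Y) = -2*Y/3 (U(y, Y) = ((Y + Y)*(-1))/3 = ((2*Y)*(-1))/3 = (-2*Y)/3 = -2*Y/3)
N = -74/3 (N = 22 - 2/3*2*35 = 22 - 4/3*35 = 22 - 140/3 = -74/3 ≈ -24.667)
K(7, -3)*(51 + 56) - N = 11*(51 + 56) - 1*(-74/3) = 11*107 + 74/3 = 1177 + 74/3 = 3605/3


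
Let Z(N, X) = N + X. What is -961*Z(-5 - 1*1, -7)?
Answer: 12493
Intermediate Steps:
-961*Z(-5 - 1*1, -7) = -961*((-5 - 1*1) - 7) = -961*((-5 - 1) - 7) = -961*(-6 - 7) = -961*(-13) = 12493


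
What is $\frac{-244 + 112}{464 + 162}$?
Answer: $- \frac{66}{313} \approx -0.21086$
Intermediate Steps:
$\frac{-244 + 112}{464 + 162} = - \frac{132}{626} = \left(-132\right) \frac{1}{626} = - \frac{66}{313}$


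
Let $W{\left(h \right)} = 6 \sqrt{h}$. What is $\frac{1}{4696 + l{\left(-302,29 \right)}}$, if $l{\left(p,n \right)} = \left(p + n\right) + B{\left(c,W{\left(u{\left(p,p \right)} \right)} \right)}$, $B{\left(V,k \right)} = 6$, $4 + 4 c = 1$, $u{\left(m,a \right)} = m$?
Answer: $\frac{1}{4429} \approx 0.00022578$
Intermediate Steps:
$c = - \frac{3}{4}$ ($c = -1 + \frac{1}{4} \cdot 1 = -1 + \frac{1}{4} = - \frac{3}{4} \approx -0.75$)
$l{\left(p,n \right)} = 6 + n + p$ ($l{\left(p,n \right)} = \left(p + n\right) + 6 = \left(n + p\right) + 6 = 6 + n + p$)
$\frac{1}{4696 + l{\left(-302,29 \right)}} = \frac{1}{4696 + \left(6 + 29 - 302\right)} = \frac{1}{4696 - 267} = \frac{1}{4429}$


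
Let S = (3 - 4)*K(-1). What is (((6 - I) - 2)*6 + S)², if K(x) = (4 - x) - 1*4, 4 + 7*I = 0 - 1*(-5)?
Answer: 24025/49 ≈ 490.31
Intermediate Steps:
I = ⅐ (I = -4/7 + (0 - 1*(-5))/7 = -4/7 + (0 + 5)/7 = -4/7 + (⅐)*5 = -4/7 + 5/7 = ⅐ ≈ 0.14286)
K(x) = -x (K(x) = (4 - x) - 4 = -x)
S = -1 (S = (3 - 4)*(-1*(-1)) = -1*1 = -1)
(((6 - I) - 2)*6 + S)² = (((6 - 1*⅐) - 2)*6 - 1)² = (((6 - ⅐) - 2)*6 - 1)² = ((41/7 - 2)*6 - 1)² = ((27/7)*6 - 1)² = (162/7 - 1)² = (155/7)² = 24025/49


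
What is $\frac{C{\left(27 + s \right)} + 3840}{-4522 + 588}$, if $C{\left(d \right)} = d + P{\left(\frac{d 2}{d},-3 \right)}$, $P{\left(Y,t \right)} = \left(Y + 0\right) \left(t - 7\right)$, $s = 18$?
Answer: $- \frac{3865}{3934} \approx -0.98246$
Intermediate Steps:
$P{\left(Y,t \right)} = Y \left(-7 + t\right)$
$C{\left(d \right)} = -20 + d$ ($C{\left(d \right)} = d + \frac{d 2}{d} \left(-7 - 3\right) = d + \frac{2 d}{d} \left(-10\right) = d + 2 \left(-10\right) = d - 20 = -20 + d$)
$\frac{C{\left(27 + s \right)} + 3840}{-4522 + 588} = \frac{\left(-20 + \left(27 + 18\right)\right) + 3840}{-4522 + 588} = \frac{\left(-20 + 45\right) + 3840}{-3934} = \left(25 + 3840\right) \left(- \frac{1}{3934}\right) = 3865 \left(- \frac{1}{3934}\right) = - \frac{3865}{3934}$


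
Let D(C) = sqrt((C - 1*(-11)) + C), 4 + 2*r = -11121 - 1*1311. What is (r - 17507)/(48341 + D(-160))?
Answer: -229378045/467370518 + 4745*I*sqrt(309)/467370518 ≈ -0.49078 + 0.00017847*I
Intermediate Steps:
r = -6218 (r = -2 + (-11121 - 1*1311)/2 = -2 + (-11121 - 1311)/2 = -2 + (1/2)*(-12432) = -2 - 6216 = -6218)
D(C) = sqrt(11 + 2*C) (D(C) = sqrt((C + 11) + C) = sqrt((11 + C) + C) = sqrt(11 + 2*C))
(r - 17507)/(48341 + D(-160)) = (-6218 - 17507)/(48341 + sqrt(11 + 2*(-160))) = -23725/(48341 + sqrt(11 - 320)) = -23725/(48341 + sqrt(-309)) = -23725/(48341 + I*sqrt(309))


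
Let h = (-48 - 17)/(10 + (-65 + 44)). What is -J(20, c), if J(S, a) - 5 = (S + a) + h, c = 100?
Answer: -1440/11 ≈ -130.91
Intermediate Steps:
h = 65/11 (h = -65/(10 - 21) = -65/(-11) = -65*(-1/11) = 65/11 ≈ 5.9091)
J(S, a) = 120/11 + S + a (J(S, a) = 5 + ((S + a) + 65/11) = 5 + (65/11 + S + a) = 120/11 + S + a)
-J(20, c) = -(120/11 + 20 + 100) = -1*1440/11 = -1440/11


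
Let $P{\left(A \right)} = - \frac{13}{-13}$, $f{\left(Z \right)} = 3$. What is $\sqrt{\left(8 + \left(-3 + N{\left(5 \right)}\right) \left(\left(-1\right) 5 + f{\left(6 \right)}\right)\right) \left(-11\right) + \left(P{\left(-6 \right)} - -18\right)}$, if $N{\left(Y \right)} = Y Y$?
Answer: $\sqrt{415} \approx 20.372$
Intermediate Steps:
$N{\left(Y \right)} = Y^{2}$
$P{\left(A \right)} = 1$ ($P{\left(A \right)} = \left(-13\right) \left(- \frac{1}{13}\right) = 1$)
$\sqrt{\left(8 + \left(-3 + N{\left(5 \right)}\right) \left(\left(-1\right) 5 + f{\left(6 \right)}\right)\right) \left(-11\right) + \left(P{\left(-6 \right)} - -18\right)} = \sqrt{\left(8 + \left(-3 + 5^{2}\right) \left(\left(-1\right) 5 + 3\right)\right) \left(-11\right) + \left(1 - -18\right)} = \sqrt{\left(8 + \left(-3 + 25\right) \left(-5 + 3\right)\right) \left(-11\right) + \left(1 + 18\right)} = \sqrt{\left(8 + 22 \left(-2\right)\right) \left(-11\right) + 19} = \sqrt{\left(8 - 44\right) \left(-11\right) + 19} = \sqrt{\left(-36\right) \left(-11\right) + 19} = \sqrt{396 + 19} = \sqrt{415}$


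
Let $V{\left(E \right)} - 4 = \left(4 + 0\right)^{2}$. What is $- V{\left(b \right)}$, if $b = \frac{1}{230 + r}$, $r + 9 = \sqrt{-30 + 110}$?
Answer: $-20$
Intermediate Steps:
$r = -9 + 4 \sqrt{5}$ ($r = -9 + \sqrt{-30 + 110} = -9 + \sqrt{80} = -9 + 4 \sqrt{5} \approx -0.055728$)
$b = \frac{1}{221 + 4 \sqrt{5}}$ ($b = \frac{1}{230 - \left(9 - 4 \sqrt{5}\right)} = \frac{1}{221 + 4 \sqrt{5}} \approx 0.0043489$)
$V{\left(E \right)} = 20$ ($V{\left(E \right)} = 4 + \left(4 + 0\right)^{2} = 4 + 4^{2} = 4 + 16 = 20$)
$- V{\left(b \right)} = \left(-1\right) 20 = -20$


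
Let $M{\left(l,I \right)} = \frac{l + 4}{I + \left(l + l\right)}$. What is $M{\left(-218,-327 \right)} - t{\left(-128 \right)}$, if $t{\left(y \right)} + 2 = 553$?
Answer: $- \frac{420199}{763} \approx -550.72$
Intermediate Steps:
$t{\left(y \right)} = 551$ ($t{\left(y \right)} = -2 + 553 = 551$)
$M{\left(l,I \right)} = \frac{4 + l}{I + 2 l}$
$M{\left(-218,-327 \right)} - t{\left(-128 \right)} = \frac{4 - 218}{-327 + 2 \left(-218\right)} - 551 = \frac{1}{-327 - 436} \left(-214\right) - 551 = \frac{1}{-763} \left(-214\right) - 551 = \left(- \frac{1}{763}\right) \left(-214\right) - 551 = \frac{214}{763} - 551 = - \frac{420199}{763}$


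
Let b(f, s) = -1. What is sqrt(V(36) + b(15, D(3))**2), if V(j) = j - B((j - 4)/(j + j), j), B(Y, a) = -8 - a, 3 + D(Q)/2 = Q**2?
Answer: 9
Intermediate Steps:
D(Q) = -6 + 2*Q**2
V(j) = 8 + 2*j (V(j) = j - (-8 - j) = j + (8 + j) = 8 + 2*j)
sqrt(V(36) + b(15, D(3))**2) = sqrt((8 + 2*36) + (-1)**2) = sqrt((8 + 72) + 1) = sqrt(80 + 1) = sqrt(81) = 9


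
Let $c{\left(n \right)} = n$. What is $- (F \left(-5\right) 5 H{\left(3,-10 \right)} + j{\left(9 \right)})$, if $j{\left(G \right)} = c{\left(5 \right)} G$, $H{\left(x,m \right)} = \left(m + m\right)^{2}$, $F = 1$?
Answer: $9955$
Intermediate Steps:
$H{\left(x,m \right)} = 4 m^{2}$ ($H{\left(x,m \right)} = \left(2 m\right)^{2} = 4 m^{2}$)
$j{\left(G \right)} = 5 G$
$- (F \left(-5\right) 5 H{\left(3,-10 \right)} + j{\left(9 \right)}) = - (1 \left(-5\right) 5 \cdot 4 \left(-10\right)^{2} + 5 \cdot 9) = - (\left(-5\right) 5 \cdot 4 \cdot 100 + 45) = - (\left(-25\right) 400 + 45) = - (-10000 + 45) = \left(-1\right) \left(-9955\right) = 9955$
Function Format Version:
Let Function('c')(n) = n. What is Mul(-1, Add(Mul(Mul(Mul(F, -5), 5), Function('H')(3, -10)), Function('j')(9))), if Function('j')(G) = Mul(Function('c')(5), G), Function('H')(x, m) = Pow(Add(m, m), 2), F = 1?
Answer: 9955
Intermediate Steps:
Function('H')(x, m) = Mul(4, Pow(m, 2)) (Function('H')(x, m) = Pow(Mul(2, m), 2) = Mul(4, Pow(m, 2)))
Function('j')(G) = Mul(5, G)
Mul(-1, Add(Mul(Mul(Mul(F, -5), 5), Function('H')(3, -10)), Function('j')(9))) = Mul(-1, Add(Mul(Mul(Mul(1, -5), 5), Mul(4, Pow(-10, 2))), Mul(5, 9))) = Mul(-1, Add(Mul(Mul(-5, 5), Mul(4, 100)), 45)) = Mul(-1, Add(Mul(-25, 400), 45)) = Mul(-1, Add(-10000, 45)) = Mul(-1, -9955) = 9955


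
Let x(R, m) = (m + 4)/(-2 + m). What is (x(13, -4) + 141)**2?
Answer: 19881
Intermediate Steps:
x(R, m) = (4 + m)/(-2 + m)
(x(13, -4) + 141)**2 = ((4 - 4)/(-2 - 4) + 141)**2 = (0/(-6) + 141)**2 = (-1/6*0 + 141)**2 = (0 + 141)**2 = 141**2 = 19881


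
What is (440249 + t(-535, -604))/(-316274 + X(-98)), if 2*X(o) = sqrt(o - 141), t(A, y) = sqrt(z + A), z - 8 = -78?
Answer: 2*(-440249*I + 11*sqrt(5))/(sqrt(239) + 632548*I) ≈ -1.392 - 0.00011179*I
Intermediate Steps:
z = -70 (z = 8 - 78 = -70)
t(A, y) = sqrt(-70 + A)
X(o) = sqrt(-141 + o)/2 (X(o) = sqrt(o - 141)/2 = sqrt(-141 + o)/2)
(440249 + t(-535, -604))/(-316274 + X(-98)) = (440249 + sqrt(-70 - 535))/(-316274 + sqrt(-141 - 98)/2) = (440249 + sqrt(-605))/(-316274 + sqrt(-239)/2) = (440249 + 11*I*sqrt(5))/(-316274 + (I*sqrt(239))/2) = (440249 + 11*I*sqrt(5))/(-316274 + I*sqrt(239)/2)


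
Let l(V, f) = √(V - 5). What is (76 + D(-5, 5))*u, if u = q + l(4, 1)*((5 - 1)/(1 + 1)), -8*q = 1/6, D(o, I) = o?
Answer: -71/48 + 142*I ≈ -1.4792 + 142.0*I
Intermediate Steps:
l(V, f) = √(-5 + V)
q = -1/48 (q = -⅛/6 = -⅛*⅙ = -1/48 ≈ -0.020833)
u = -1/48 + 2*I (u = -1/48 + √(-5 + 4)*((5 - 1)/(1 + 1)) = -1/48 + √(-1)*(4/2) = -1/48 + I*(4*(½)) = -1/48 + I*2 = -1/48 + 2*I ≈ -0.020833 + 2.0*I)
(76 + D(-5, 5))*u = (76 - 5)*(-1/48 + 2*I) = 71*(-1/48 + 2*I) = -71/48 + 142*I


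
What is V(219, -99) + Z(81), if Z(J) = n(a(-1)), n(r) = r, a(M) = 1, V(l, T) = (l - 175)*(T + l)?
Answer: 5281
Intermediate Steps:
V(l, T) = (-175 + l)*(T + l)
Z(J) = 1
V(219, -99) + Z(81) = (219**2 - 175*(-99) - 175*219 - 99*219) + 1 = (47961 + 17325 - 38325 - 21681) + 1 = 5280 + 1 = 5281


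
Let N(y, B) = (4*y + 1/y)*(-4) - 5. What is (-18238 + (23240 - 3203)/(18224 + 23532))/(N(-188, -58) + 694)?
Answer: -35791716877/7255522560 ≈ -4.9330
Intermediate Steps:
N(y, B) = -5 - 16*y - 4/y (N(y, B) = (1/y + 4*y)*(-4) - 5 = (-16*y - 4/y) - 5 = -5 - 16*y - 4/y)
(-18238 + (23240 - 3203)/(18224 + 23532))/(N(-188, -58) + 694) = (-18238 + (23240 - 3203)/(18224 + 23532))/((-5 - 16*(-188) - 4/(-188)) + 694) = (-18238 + 20037/41756)/((-5 + 3008 - 4*(-1/188)) + 694) = (-18238 + 20037*(1/41756))/((-5 + 3008 + 1/47) + 694) = (-18238 + 20037/41756)/(141142/47 + 694) = -761525891/(41756*173760/47) = -761525891/41756*47/173760 = -35791716877/7255522560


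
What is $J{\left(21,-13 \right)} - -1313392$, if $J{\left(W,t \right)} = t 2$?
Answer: $1313366$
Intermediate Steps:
$J{\left(W,t \right)} = 2 t$
$J{\left(21,-13 \right)} - -1313392 = 2 \left(-13\right) - -1313392 = -26 + 1313392 = 1313366$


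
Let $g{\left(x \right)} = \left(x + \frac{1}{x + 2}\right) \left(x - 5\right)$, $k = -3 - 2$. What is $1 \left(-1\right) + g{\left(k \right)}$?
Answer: $\frac{157}{3} \approx 52.333$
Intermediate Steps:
$k = -5$ ($k = -3 - 2 = -5$)
$g{\left(x \right)} = \left(-5 + x\right) \left(x + \frac{1}{2 + x}\right)$ ($g{\left(x \right)} = \left(x + \frac{1}{2 + x}\right) \left(-5 + x\right) = \left(-5 + x\right) \left(x + \frac{1}{2 + x}\right)$)
$1 \left(-1\right) + g{\left(k \right)} = 1 \left(-1\right) + \frac{-5 + \left(-5\right)^{3} - -45 - 3 \left(-5\right)^{2}}{2 - 5} = -1 + \frac{-5 - 125 + 45 - 75}{-3} = -1 - \frac{-5 - 125 + 45 - 75}{3} = -1 - - \frac{160}{3} = -1 + \frac{160}{3} = \frac{157}{3}$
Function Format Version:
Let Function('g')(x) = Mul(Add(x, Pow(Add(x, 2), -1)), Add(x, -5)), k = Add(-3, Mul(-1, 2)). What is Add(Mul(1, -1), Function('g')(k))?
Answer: Rational(157, 3) ≈ 52.333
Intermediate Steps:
k = -5 (k = Add(-3, -2) = -5)
Function('g')(x) = Mul(Add(-5, x), Add(x, Pow(Add(2, x), -1))) (Function('g')(x) = Mul(Add(x, Pow(Add(2, x), -1)), Add(-5, x)) = Mul(Add(-5, x), Add(x, Pow(Add(2, x), -1))))
Add(Mul(1, -1), Function('g')(k)) = Add(Mul(1, -1), Mul(Pow(Add(2, -5), -1), Add(-5, Pow(-5, 3), Mul(-9, -5), Mul(-3, Pow(-5, 2))))) = Add(-1, Mul(Pow(-3, -1), Add(-5, -125, 45, Mul(-3, 25)))) = Add(-1, Mul(Rational(-1, 3), Add(-5, -125, 45, -75))) = Add(-1, Mul(Rational(-1, 3), -160)) = Add(-1, Rational(160, 3)) = Rational(157, 3)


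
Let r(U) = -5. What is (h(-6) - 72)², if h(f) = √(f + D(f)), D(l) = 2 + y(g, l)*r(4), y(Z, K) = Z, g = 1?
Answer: 5175 - 432*I ≈ 5175.0 - 432.0*I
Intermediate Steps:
D(l) = -3 (D(l) = 2 + 1*(-5) = 2 - 5 = -3)
h(f) = √(-3 + f) (h(f) = √(f - 3) = √(-3 + f))
(h(-6) - 72)² = (√(-3 - 6) - 72)² = (√(-9) - 72)² = (3*I - 72)² = (-72 + 3*I)²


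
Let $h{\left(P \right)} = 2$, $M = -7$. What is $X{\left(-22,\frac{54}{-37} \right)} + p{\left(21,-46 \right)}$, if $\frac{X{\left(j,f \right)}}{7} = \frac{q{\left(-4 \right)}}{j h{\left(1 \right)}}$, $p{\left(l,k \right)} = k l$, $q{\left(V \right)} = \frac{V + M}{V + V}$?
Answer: $- \frac{30919}{32} \approx -966.22$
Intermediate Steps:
$q{\left(V \right)} = \frac{-7 + V}{2 V}$ ($q{\left(V \right)} = \frac{V - 7}{V + V} = \frac{-7 + V}{2 V}$)
$X{\left(j,f \right)} = \frac{77}{16 j}$ ($X{\left(j,f \right)} = 7 \frac{\frac{1}{2} \frac{1}{-4} \left(-7 - 4\right)}{j 2} = 7 \frac{\frac{1}{2} \left(- \frac{1}{4}\right) \left(-11\right)}{2 j} = 7 \frac{11 \frac{1}{2 j}}{8} = 7 \frac{11}{16 j} = \frac{77}{16 j}$)
$X{\left(-22,\frac{54}{-37} \right)} + p{\left(21,-46 \right)} = \frac{77}{16 \left(-22\right)} - 966 = \frac{77}{16} \left(- \frac{1}{22}\right) - 966 = - \frac{7}{32} - 966 = - \frac{30919}{32}$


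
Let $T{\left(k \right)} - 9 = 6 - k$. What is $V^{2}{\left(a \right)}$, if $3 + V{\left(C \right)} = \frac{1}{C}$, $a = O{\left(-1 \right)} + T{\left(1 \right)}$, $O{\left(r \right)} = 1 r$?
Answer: $\frac{1444}{169} \approx 8.5444$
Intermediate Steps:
$T{\left(k \right)} = 15 - k$ ($T{\left(k \right)} = 9 - \left(-6 + k\right) = 15 - k$)
$O{\left(r \right)} = r$
$a = 13$ ($a = -1 + \left(15 - 1\right) = -1 + 14 = 13$)
$V{\left(C \right)} = -3 + \frac{1}{C}$
$V^{2}{\left(a \right)} = \left(-3 + \frac{1}{13}\right)^{2} = \left(- \frac{38}{13}\right)^{2} = \frac{1444}{169}$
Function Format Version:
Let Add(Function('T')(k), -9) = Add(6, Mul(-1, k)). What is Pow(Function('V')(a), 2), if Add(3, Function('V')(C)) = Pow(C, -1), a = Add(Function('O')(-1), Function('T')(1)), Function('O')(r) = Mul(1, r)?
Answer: Rational(1444, 169) ≈ 8.5444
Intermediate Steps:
Function('T')(k) = Add(15, Mul(-1, k)) (Function('T')(k) = Add(9, Add(6, Mul(-1, k))) = Add(15, Mul(-1, k)))
Function('O')(r) = r
a = 13 (a = Add(-1, Add(15, Mul(-1, 1))) = Add(-1, Add(15, -1)) = Add(-1, 14) = 13)
Function('V')(C) = Add(-3, Pow(C, -1))
Pow(Function('V')(a), 2) = Pow(Add(-3, Pow(13, -1)), 2) = Pow(Add(-3, Rational(1, 13)), 2) = Pow(Rational(-38, 13), 2) = Rational(1444, 169)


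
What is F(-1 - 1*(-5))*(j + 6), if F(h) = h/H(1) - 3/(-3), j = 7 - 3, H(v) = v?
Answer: 50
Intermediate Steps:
j = 4
F(h) = 1 + h (F(h) = h/1 - 3/(-3) = h*1 - 3*(-⅓) = h + 1 = 1 + h)
F(-1 - 1*(-5))*(j + 6) = (1 + (-1 - 1*(-5)))*(4 + 6) = (1 + (-1 + 5))*10 = (1 + 4)*10 = 5*10 = 50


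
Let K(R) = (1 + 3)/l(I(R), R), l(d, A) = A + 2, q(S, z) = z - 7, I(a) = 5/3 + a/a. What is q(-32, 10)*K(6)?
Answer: 3/2 ≈ 1.5000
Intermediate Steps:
I(a) = 8/3 (I(a) = 5*(1/3) + 1 = 5/3 + 1 = 8/3)
q(S, z) = -7 + z
l(d, A) = 2 + A
K(R) = 4/(2 + R) (K(R) = (1 + 3)/(2 + R) = 4/(2 + R))
q(-32, 10)*K(6) = (-7 + 10)*(4/(2 + 6)) = 3*(4/8) = 3*(4*(1/8)) = 3*(1/2) = 3/2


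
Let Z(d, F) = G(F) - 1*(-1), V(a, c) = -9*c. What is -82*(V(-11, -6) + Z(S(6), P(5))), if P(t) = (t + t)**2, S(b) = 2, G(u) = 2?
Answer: -4674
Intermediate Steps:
P(t) = 4*t**2 (P(t) = (2*t)**2 = 4*t**2)
Z(d, F) = 3 (Z(d, F) = 2 - 1*(-1) = 2 + 1 = 3)
-82*(V(-11, -6) + Z(S(6), P(5))) = -82*(-9*(-6) + 3) = -82*(54 + 3) = -82*57 = -4674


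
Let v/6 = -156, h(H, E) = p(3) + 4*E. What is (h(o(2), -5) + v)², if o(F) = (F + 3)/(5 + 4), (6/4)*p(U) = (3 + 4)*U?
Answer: 887364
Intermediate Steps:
p(U) = 14*U/3 (p(U) = 2*((3 + 4)*U)/3 = 2*(7*U)/3 = 14*U/3)
o(F) = ⅓ + F/9 (o(F) = (3 + F)/9 = (3 + F)*(⅑) = ⅓ + F/9)
h(H, E) = 14 + 4*E (h(H, E) = (14/3)*3 + 4*E = 14 + 4*E)
v = -936 (v = 6*(-156) = -936)
(h(o(2), -5) + v)² = ((14 + 4*(-5)) - 936)² = ((14 - 20) - 936)² = (-6 - 936)² = (-942)² = 887364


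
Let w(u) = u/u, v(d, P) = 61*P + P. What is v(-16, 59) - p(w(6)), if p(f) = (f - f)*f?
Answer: 3658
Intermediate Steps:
v(d, P) = 62*P
w(u) = 1
p(f) = 0 (p(f) = 0*f = 0)
v(-16, 59) - p(w(6)) = 62*59 - 1*0 = 3658 + 0 = 3658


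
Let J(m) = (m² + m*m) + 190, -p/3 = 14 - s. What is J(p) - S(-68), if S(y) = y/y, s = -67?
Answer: 118287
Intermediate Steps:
p = -243 (p = -3*(14 - 1*(-67)) = -3*(14 + 67) = -3*81 = -243)
S(y) = 1
J(m) = 190 + 2*m² (J(m) = (m² + m²) + 190 = 2*m² + 190 = 190 + 2*m²)
J(p) - S(-68) = (190 + 2*(-243)²) - 1*1 = (190 + 2*59049) - 1 = (190 + 118098) - 1 = 118288 - 1 = 118287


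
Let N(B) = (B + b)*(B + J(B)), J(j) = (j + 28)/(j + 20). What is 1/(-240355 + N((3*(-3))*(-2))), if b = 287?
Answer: -19/4455420 ≈ -4.2645e-6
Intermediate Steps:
J(j) = (28 + j)/(20 + j)
N(B) = (287 + B)*(B + (28 + B)/(20 + B)) (N(B) = (B + 287)*(B + (28 + B)/(20 + B)) = (287 + B)*(B + (28 + B)/(20 + B)))
1/(-240355 + N((3*(-3))*(-2))) = 1/(-240355 + (8036 + ((3*(-3))*(-2))³ + 308*((3*(-3))*(-2))² + 6055*((3*(-3))*(-2)))/(20 + (3*(-3))*(-2))) = 1/(-240355 + (8036 + (-9*(-2))³ + 308*(-9*(-2))² + 6055*(-9*(-2)))/(20 - 9*(-2))) = 1/(-240355 + (8036 + 18³ + 308*18² + 6055*18)/(20 + 18)) = 1/(-240355 + (8036 + 5832 + 308*324 + 108990)/38) = 1/(-240355 + (8036 + 5832 + 99792 + 108990)/38) = 1/(-240355 + (1/38)*222650) = 1/(-240355 + 111325/19) = 1/(-4455420/19) = -19/4455420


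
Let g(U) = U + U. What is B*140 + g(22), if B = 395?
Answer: 55344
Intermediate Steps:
g(U) = 2*U
B*140 + g(22) = 395*140 + 2*22 = 55300 + 44 = 55344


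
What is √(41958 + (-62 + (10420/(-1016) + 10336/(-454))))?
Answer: √139171164976138/57658 ≈ 204.60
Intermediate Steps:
√(41958 + (-62 + (10420/(-1016) + 10336/(-454)))) = √(41958 + (-62 + (10420*(-1/1016) + 10336*(-1/454)))) = √(41958 + (-62 + (-2605/254 - 5168/227))) = √(41958 + (-62 - 1904007/57658)) = √(41958 - 5478803/57658) = √(2413735561/57658) = √139171164976138/57658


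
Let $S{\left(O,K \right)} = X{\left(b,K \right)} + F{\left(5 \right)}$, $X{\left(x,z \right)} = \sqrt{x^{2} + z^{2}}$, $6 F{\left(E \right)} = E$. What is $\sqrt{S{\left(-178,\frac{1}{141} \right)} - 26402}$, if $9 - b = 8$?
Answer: $\frac{\sqrt{-2099526378 + 564 \sqrt{19882}}}{282} \approx 162.48 i$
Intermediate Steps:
$b = 1$ ($b = 9 - 8 = 1$)
$F{\left(E \right)} = \frac{E}{6}$
$S{\left(O,K \right)} = \frac{5}{6} + \sqrt{1 + K^{2}}$ ($S{\left(O,K \right)} = \sqrt{1^{2} + K^{2}} + \frac{1}{6} \cdot 5 = \sqrt{1 + K^{2}} + \frac{5}{6} = \frac{5}{6} + \sqrt{1 + K^{2}}$)
$\sqrt{S{\left(-178,\frac{1}{141} \right)} - 26402} = \sqrt{\left(\frac{5}{6} + \sqrt{1 + \left(\frac{1}{141}\right)^{2}}\right) - 26402} = \sqrt{\left(\frac{5}{6} + \sqrt{1 + \frac{1}{19881}}\right) - 26402} = \sqrt{\left(\frac{5}{6} + \sqrt{\frac{19882}{19881}}\right) - 26402} = \sqrt{\left(\frac{5}{6} + \frac{\sqrt{19882}}{141}\right) - 26402} = \sqrt{- \frac{158407}{6} + \frac{\sqrt{19882}}{141}}$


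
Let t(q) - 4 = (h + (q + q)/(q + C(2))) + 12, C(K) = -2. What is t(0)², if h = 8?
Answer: 576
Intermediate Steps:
t(q) = 24 + 2*q/(-2 + q) (t(q) = 4 + ((8 + (q + q)/(q - 2)) + 12) = 4 + ((8 + (2*q)/(-2 + q)) + 12) = 4 + ((8 + 2*q/(-2 + q)) + 12) = 4 + (20 + 2*q/(-2 + q)) = 24 + 2*q/(-2 + q))
t(0)² = (2*(-24 + 13*0)/(-2 + 0))² = (2*(-24 + 0)/(-2))² = (2*(-½)*(-24))² = 24² = 576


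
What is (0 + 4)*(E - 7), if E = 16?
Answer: 36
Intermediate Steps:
(0 + 4)*(E - 7) = (0 + 4)*(16 - 7) = 4*9 = 36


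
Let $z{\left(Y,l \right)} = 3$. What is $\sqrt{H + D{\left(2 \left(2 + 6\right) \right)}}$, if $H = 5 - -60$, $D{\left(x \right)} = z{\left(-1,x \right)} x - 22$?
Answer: $\sqrt{91} \approx 9.5394$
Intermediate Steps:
$D{\left(x \right)} = -22 + 3 x$ ($D{\left(x \right)} = 3 x - 22 = -22 + 3 x$)
$H = 65$ ($H = 5 + 60 = 65$)
$\sqrt{H + D{\left(2 \left(2 + 6\right) \right)}} = \sqrt{65 - \left(22 - 3 \cdot 2 \left(2 + 6\right)\right)} = \sqrt{65 - \left(22 - 3 \cdot 2 \cdot 8\right)} = \sqrt{65 + \left(-22 + 3 \cdot 16\right)} = \sqrt{65 + \left(-22 + 48\right)} = \sqrt{65 + 26} = \sqrt{91}$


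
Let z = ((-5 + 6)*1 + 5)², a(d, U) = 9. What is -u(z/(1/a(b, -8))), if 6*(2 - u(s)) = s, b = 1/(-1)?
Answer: 52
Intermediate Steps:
b = -1
z = 36 (z = (1*1 + 5)² = (1 + 5)² = 6² = 36)
u(s) = 2 - s/6
-u(z/(1/a(b, -8))) = -(2 - 6/(1/9)) = -(2 - 6/⅑) = -(2 - 6*9) = -(2 - ⅙*324) = -(2 - 54) = -1*(-52) = 52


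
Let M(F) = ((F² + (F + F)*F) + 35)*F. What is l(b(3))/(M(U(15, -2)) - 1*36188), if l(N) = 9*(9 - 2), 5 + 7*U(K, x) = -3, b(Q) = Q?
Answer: -2401/1380860 ≈ -0.0017388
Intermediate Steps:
U(K, x) = -8/7 (U(K, x) = -5/7 + (⅐)*(-3) = -5/7 - 3/7 = -8/7)
M(F) = F*(35 + 3*F²) (M(F) = ((F² + (2*F)*F) + 35)*F = ((F² + 2*F²) + 35)*F = (3*F² + 35)*F = (35 + 3*F²)*F = F*(35 + 3*F²))
l(N) = 63 (l(N) = 9*7 = 63)
l(b(3))/(M(U(15, -2)) - 1*36188) = 63/(-8*(35 + 3*(-8/7)²)/7 - 1*36188) = 63/(-8*(35 + 3*(64/49))/7 - 36188) = 63/(-8*(35 + 192/49)/7 - 36188) = 63/(-8/7*1907/49 - 36188) = 63/(-15256/343 - 36188) = 63/(-12427740/343) = 63*(-343/12427740) = -2401/1380860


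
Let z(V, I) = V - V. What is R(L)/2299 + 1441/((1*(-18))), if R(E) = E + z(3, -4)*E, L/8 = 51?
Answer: -3305515/41382 ≈ -79.878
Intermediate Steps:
L = 408 (L = 8*51 = 408)
z(V, I) = 0
R(E) = E (R(E) = E + 0*E = E + 0 = E)
R(L)/2299 + 1441/((1*(-18))) = 408/2299 + 1441/((1*(-18))) = 408*(1/2299) + 1441/(-18) = 408/2299 + 1441*(-1/18) = 408/2299 - 1441/18 = -3305515/41382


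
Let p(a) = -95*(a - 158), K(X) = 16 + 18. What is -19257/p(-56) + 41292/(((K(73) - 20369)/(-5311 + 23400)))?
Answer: -3037099715427/82682110 ≈ -36732.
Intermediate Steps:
K(X) = 34
p(a) = 15010 - 95*a (p(a) = -95*(-158 + a) = 15010 - 95*a)
-19257/p(-56) + 41292/(((K(73) - 20369)/(-5311 + 23400))) = -19257/(15010 - 95*(-56)) + 41292/(((34 - 20369)/(-5311 + 23400))) = -19257/(15010 + 5320) + 41292/((-20335/18089)) = -19257/20330 + 41292/((-20335*1/18089)) = -19257*1/20330 + 41292/(-20335/18089) = -19257/20330 + 41292*(-18089/20335) = -19257/20330 - 746930988/20335 = -3037099715427/82682110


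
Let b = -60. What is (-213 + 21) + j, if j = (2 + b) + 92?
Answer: -158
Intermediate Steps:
j = 34 (j = (2 - 60) + 92 = -58 + 92 = 34)
(-213 + 21) + j = (-213 + 21) + 34 = -192 + 34 = -158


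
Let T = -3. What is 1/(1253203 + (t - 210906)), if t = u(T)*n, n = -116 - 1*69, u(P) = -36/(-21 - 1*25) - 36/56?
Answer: 322/335611309 ≈ 9.5944e-7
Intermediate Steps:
u(P) = 45/322 (u(P) = -36/(-21 - 25) - 36*1/56 = -36/(-46) - 9/14 = -36*(-1/46) - 9/14 = 18/23 - 9/14 = 45/322)
n = -185 (n = -116 - 69 = -185)
t = -8325/322 (t = (45/322)*(-185) = -8325/322 ≈ -25.854)
1/(1253203 + (t - 210906)) = 1/(1253203 + (-8325/322 - 210906)) = 1/(1253203 - 67920057/322) = 1/(335611309/322) = 322/335611309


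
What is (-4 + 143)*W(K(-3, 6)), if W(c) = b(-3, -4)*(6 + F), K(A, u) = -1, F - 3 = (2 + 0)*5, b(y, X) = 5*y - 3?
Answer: -47538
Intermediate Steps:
b(y, X) = -3 + 5*y
F = 13 (F = 3 + (2 + 0)*5 = 3 + 2*5 = 3 + 10 = 13)
W(c) = -342 (W(c) = (-3 + 5*(-3))*(6 + 13) = (-3 - 15)*19 = -18*19 = -342)
(-4 + 143)*W(K(-3, 6)) = (-4 + 143)*(-342) = 139*(-342) = -47538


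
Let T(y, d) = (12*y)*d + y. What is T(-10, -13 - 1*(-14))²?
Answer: 16900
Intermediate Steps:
T(y, d) = y + 12*d*y (T(y, d) = 12*d*y + y = y + 12*d*y)
T(-10, -13 - 1*(-14))² = (-10*(1 + 12*(-13 - 1*(-14))))² = (-10*(1 + 12*(-13 + 14)))² = (-10*(1 + 12*1))² = (-10*(1 + 12))² = (-10*13)² = (-130)² = 16900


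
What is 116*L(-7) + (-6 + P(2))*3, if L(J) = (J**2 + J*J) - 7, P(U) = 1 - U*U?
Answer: 10529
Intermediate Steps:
P(U) = 1 - U**2
L(J) = -7 + 2*J**2 (L(J) = (J**2 + J**2) - 7 = 2*J**2 - 7 = -7 + 2*J**2)
116*L(-7) + (-6 + P(2))*3 = 116*(-7 + 2*(-7)**2) + (-6 + (1 - 1*2**2))*3 = 116*(-7 + 2*49) + (-6 + (1 - 1*4))*3 = 116*(-7 + 98) + (-6 + (1 - 4))*3 = 116*91 + (-6 - 3)*3 = 10556 - 9*3 = 10556 - 27 = 10529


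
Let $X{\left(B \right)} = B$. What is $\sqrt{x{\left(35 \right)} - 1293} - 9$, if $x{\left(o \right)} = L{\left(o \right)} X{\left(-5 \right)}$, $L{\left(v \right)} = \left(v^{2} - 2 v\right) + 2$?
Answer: $-9 + i \sqrt{7078} \approx -9.0 + 84.131 i$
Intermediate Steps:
$L{\left(v \right)} = 2 + v^{2} - 2 v$
$x{\left(o \right)} = -10 - 5 o^{2} + 10 o$ ($x{\left(o \right)} = \left(2 + o^{2} - 2 o\right) \left(-5\right) = -10 - 5 o^{2} + 10 o$)
$\sqrt{x{\left(35 \right)} - 1293} - 9 = \sqrt{\left(-10 - 5 \cdot 35^{2} + 10 \cdot 35\right) - 1293} - 9 = \sqrt{\left(-10 - 6125 + 350\right) - 1293} - 9 = \sqrt{-5785 - 1293} - 9 = \sqrt{-7078} - 9 = i \sqrt{7078} - 9 = -9 + i \sqrt{7078}$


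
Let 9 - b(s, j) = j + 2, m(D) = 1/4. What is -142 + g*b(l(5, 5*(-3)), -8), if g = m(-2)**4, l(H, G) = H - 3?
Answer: -36337/256 ≈ -141.94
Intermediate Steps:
l(H, G) = -3 + H
m(D) = 1/4
b(s, j) = 7 - j (b(s, j) = 9 - (j + 2) = 9 - (2 + j) = 9 + (-2 - j) = 7 - j)
g = 1/256 (g = (1/4)**4 = 1/256 ≈ 0.0039063)
-142 + g*b(l(5, 5*(-3)), -8) = -142 + (7 - 1*(-8))/256 = -142 + (7 + 8)/256 = -142 + (1/256)*15 = -142 + 15/256 = -36337/256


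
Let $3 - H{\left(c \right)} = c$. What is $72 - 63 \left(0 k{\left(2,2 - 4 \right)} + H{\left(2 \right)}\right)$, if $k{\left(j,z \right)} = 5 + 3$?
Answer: $9$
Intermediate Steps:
$H{\left(c \right)} = 3 - c$
$k{\left(j,z \right)} = 8$
$72 - 63 \left(0 k{\left(2,2 - 4 \right)} + H{\left(2 \right)}\right) = 72 - 63 \left(0 \cdot 8 + \left(3 - 2\right)\right) = 72 - 63 \left(0 + \left(3 - 2\right)\right) = 72 - 63 \left(0 + 1\right) = 72 - 63 = 9$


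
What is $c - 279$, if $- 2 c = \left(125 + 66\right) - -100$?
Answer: $- \frac{849}{2} \approx -424.5$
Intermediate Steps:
$c = - \frac{291}{2}$ ($c = - \frac{\left(125 + 66\right) - -100}{2} = - \frac{191 + 100}{2} = \left(- \frac{1}{2}\right) 291 = - \frac{291}{2} \approx -145.5$)
$c - 279 = - \frac{291}{2} - 279 = - \frac{849}{2}$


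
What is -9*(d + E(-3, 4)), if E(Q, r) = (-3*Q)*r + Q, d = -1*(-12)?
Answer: -405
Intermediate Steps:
d = 12
E(Q, r) = Q - 3*Q*r (E(Q, r) = -3*Q*r + Q = Q - 3*Q*r)
-9*(d + E(-3, 4)) = -9*(12 - 3*(1 - 3*4)) = -9*(12 - 3*(1 - 12)) = -9*(12 - 3*(-11)) = -9*(12 + 33) = -9*45 = -405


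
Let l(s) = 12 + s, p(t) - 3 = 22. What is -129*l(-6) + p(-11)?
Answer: -749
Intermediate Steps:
p(t) = 25 (p(t) = 3 + 22 = 25)
-129*l(-6) + p(-11) = -129*(12 - 6) + 25 = -129*6 + 25 = -774 + 25 = -749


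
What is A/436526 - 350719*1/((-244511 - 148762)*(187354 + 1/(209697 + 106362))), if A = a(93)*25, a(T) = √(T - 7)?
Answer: 36949298807/7762542800724717 + 25*√86/436526 ≈ 0.00053586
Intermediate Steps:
a(T) = √(-7 + T)
A = 25*√86 (A = √(-7 + 93)*25 = √86*25 = 25*√86 ≈ 231.84)
A/436526 - 350719*1/((-244511 - 148762)*(187354 + 1/(209697 + 106362))) = (25*√86)/436526 - 350719*1/((-244511 - 148762)*(187354 + 1/(209697 + 106362))) = (25*√86)*(1/436526) - 350719*(-1/(393273*(187354 + 1/316059))) = 25*√86/436526 - 350719*(-1/(393273*(187354 + 1/316059))) = 25*√86/436526 - 350719/((59214917887/316059)*(-393273)) = 25*√86/436526 - 350719/(-7762542800724717/105353) = 25*√86/436526 - 350719*(-105353/7762542800724717) = 25*√86/436526 + 36949298807/7762542800724717 = 36949298807/7762542800724717 + 25*√86/436526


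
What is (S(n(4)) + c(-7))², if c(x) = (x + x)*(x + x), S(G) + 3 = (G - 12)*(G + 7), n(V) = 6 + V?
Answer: 25281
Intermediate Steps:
S(G) = -3 + (-12 + G)*(7 + G) (S(G) = -3 + (G - 12)*(G + 7) = -3 + (-12 + G)*(7 + G))
c(x) = 4*x² (c(x) = (2*x)*(2*x) = 4*x²)
(S(n(4)) + c(-7))² = ((-87 + (6 + 4)² - 5*(6 + 4)) + 4*(-7)²)² = ((-87 + 10² - 5*10) + 4*49)² = ((-87 + 100 - 50) + 196)² = (-37 + 196)² = 159² = 25281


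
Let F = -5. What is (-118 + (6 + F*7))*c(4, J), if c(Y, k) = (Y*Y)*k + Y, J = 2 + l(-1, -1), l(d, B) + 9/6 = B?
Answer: 588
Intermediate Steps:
l(d, B) = -3/2 + B
J = -1/2 (J = 2 + (-3/2 - 1) = 2 - 5/2 = -1/2 ≈ -0.50000)
c(Y, k) = Y + k*Y**2 (c(Y, k) = Y**2*k + Y = k*Y**2 + Y = Y + k*Y**2)
(-118 + (6 + F*7))*c(4, J) = (-118 + (6 - 5*7))*(4*(1 + 4*(-1/2))) = (-118 + (6 - 35))*(4*(1 - 2)) = (-118 - 29)*(4*(-1)) = -147*(-4) = 588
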